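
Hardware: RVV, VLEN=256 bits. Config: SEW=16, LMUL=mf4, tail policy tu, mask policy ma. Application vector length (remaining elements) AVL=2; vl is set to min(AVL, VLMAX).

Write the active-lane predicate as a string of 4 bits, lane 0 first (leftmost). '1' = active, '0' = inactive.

predicate = 1100

lanes per group: 256·1/4/16 = 4
vl ← min(2, 4) = 2
bits (lane 0 leftmost): 1100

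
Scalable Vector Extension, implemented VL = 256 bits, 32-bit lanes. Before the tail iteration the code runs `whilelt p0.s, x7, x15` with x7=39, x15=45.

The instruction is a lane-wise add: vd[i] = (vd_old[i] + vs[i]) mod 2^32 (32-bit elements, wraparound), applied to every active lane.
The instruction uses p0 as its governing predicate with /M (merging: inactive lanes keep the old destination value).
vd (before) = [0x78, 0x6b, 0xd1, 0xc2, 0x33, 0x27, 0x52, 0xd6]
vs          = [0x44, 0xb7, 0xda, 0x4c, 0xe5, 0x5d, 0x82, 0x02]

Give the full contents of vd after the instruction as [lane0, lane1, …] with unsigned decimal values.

vd = [188, 290, 427, 270, 280, 132, 82, 214]

256-bit reg / 32-bit elem → 8 lanes
p0[j] = (39+j < 45); true for j=0..5 → 6 lanes set
[0] add(0x78,0x44) = 0xbc
[1] add(0x6b,0xb7) = 0x122
[2] add(0xd1,0xda) = 0x1ab
[3] add(0xc2,0x4c) = 0x10e
[4] add(0x33,0xe5) = 0x118
[5] add(0x27,0x5d) = 0x84
[6] tail/keep = 0x52
[7] tail/keep = 0xd6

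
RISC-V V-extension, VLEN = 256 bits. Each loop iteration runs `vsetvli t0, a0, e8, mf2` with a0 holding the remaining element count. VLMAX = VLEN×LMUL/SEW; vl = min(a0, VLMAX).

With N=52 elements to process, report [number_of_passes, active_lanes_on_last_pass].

VLMAX = VLEN×LMUL/SEW = 256×1/2/8 = 16
iterations = ceil(52/16) = 4; final-pass vl = 4

[iterations, last_vl] = [4, 4]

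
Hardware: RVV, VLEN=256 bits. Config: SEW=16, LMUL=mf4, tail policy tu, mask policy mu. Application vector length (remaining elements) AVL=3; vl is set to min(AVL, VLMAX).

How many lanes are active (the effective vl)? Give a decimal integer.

vl = 3

VLMAX = VLEN×LMUL/SEW = 256×1/4/16 = 4
vl ← min(3, 4) = 3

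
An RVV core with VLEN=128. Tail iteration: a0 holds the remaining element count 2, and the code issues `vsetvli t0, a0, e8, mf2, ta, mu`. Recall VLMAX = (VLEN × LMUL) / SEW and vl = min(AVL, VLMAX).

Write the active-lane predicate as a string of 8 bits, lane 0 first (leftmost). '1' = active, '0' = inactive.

VLMAX = (128 × 1/2) / 8 = 8 lanes
vl = min(AVL, VLMAX) = min(2, 8) = 2
bits (lane 0 leftmost): 11000000

predicate = 11000000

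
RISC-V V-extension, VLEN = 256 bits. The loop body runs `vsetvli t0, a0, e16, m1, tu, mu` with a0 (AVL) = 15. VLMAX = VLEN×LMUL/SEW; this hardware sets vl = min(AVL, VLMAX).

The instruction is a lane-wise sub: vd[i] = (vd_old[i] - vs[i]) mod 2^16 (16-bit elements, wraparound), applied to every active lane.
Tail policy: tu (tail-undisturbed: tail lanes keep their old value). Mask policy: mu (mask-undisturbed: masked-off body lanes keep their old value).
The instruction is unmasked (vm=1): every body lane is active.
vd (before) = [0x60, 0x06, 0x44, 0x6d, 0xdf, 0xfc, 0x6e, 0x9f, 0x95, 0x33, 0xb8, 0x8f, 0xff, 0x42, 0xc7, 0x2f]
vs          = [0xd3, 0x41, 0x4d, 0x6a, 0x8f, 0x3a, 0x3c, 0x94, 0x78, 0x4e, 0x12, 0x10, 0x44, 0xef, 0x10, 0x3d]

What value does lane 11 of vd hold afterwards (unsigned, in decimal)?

lanes per group: 256·1/16 = 16
vl = min(AVL, VLMAX) = min(15, 16) = 15
lane  0: sub(0x60,0xd3) ⇒ 0xff8d
lane  1: sub(0x06,0x41) ⇒ 0xffc5
lane  2: sub(0x44,0x4d) ⇒ 0xfff7
lane  3: sub(0x6d,0x6a) ⇒ 0x03
lane  4: sub(0xdf,0x8f) ⇒ 0x50
lane  5: sub(0xfc,0x3a) ⇒ 0xc2
lane  6: sub(0x6e,0x3c) ⇒ 0x32
lane  7: sub(0x9f,0x94) ⇒ 0x0b
lane  8: sub(0x95,0x78) ⇒ 0x1d
lane  9: sub(0x33,0x4e) ⇒ 0xffe5
lane 10: sub(0xb8,0x12) ⇒ 0xa6
lane 11: sub(0x8f,0x10) ⇒ 0x7f
lane 12: sub(0xff,0x44) ⇒ 0xbb
lane 13: sub(0x42,0xef) ⇒ 0xff53
lane 14: sub(0xc7,0x10) ⇒ 0xb7
lane 15: tail/keep ⇒ 0x2f

vd[11] = 127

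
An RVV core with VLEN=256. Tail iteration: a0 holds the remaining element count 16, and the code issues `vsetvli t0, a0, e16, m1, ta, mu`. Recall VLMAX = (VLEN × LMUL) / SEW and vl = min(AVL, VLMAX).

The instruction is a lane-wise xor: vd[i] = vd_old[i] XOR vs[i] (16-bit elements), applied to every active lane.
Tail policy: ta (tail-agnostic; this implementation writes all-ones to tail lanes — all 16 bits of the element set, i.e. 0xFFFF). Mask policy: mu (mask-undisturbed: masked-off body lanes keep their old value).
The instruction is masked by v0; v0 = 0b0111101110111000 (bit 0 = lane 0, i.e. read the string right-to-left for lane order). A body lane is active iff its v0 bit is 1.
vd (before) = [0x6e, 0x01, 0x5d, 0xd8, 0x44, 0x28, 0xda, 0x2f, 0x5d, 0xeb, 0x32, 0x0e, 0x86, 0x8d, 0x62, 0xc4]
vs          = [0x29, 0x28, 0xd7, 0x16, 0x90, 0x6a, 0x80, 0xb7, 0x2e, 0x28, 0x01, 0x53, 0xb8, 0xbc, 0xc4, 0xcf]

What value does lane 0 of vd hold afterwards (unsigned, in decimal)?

lanes per group: 256·1/16 = 16
vl = min(AVL, VLMAX) = min(16, 16) = 16
vd[0] mask-off/keep -> 0x6e
vd[1] mask-off/keep -> 0x01
vd[2] mask-off/keep -> 0x5d
vd[3] xor(0xd8,0x16) -> 0xce
vd[4] xor(0x44,0x90) -> 0xd4
vd[5] xor(0x28,0x6a) -> 0x42
vd[6] mask-off/keep -> 0xda
vd[7] xor(0x2f,0xb7) -> 0x98
vd[8] xor(0x5d,0x2e) -> 0x73
vd[9] xor(0xeb,0x28) -> 0xc3
vd[10] mask-off/keep -> 0x32
vd[11] xor(0x0e,0x53) -> 0x5d
vd[12] xor(0x86,0xb8) -> 0x3e
vd[13] xor(0x8d,0xbc) -> 0x31
vd[14] xor(0x62,0xc4) -> 0xa6
vd[15] mask-off/keep -> 0xc4

vd[0] = 110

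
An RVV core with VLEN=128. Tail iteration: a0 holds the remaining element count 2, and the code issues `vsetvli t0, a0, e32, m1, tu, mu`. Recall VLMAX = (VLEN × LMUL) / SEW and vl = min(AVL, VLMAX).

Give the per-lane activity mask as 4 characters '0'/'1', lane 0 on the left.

lanes per group: 128·1/32 = 4
vl ← min(2, 4) = 2
bits (lane 0 leftmost): 1100

predicate = 1100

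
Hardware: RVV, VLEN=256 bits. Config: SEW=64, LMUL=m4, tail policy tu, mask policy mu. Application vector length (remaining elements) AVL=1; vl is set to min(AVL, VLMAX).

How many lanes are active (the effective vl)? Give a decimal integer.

VLMAX = (256 × 4) / 64 = 16 lanes
AVL=1 ≤ VLMAX=16, so vl = 1

vl = 1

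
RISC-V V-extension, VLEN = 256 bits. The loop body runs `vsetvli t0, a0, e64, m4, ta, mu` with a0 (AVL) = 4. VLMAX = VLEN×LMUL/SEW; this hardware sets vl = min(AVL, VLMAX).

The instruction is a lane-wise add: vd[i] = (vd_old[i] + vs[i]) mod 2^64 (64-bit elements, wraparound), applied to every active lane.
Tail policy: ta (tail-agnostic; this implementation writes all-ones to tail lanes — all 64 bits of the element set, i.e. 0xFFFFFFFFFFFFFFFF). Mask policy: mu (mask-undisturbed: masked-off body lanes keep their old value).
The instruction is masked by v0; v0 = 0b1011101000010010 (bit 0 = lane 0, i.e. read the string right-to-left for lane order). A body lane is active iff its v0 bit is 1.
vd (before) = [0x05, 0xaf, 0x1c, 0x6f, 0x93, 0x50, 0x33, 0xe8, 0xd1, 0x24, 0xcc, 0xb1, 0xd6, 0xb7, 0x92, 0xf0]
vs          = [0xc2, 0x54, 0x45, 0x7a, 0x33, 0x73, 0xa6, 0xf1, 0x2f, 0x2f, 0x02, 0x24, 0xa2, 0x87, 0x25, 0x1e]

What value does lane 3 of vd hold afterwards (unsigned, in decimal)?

VLMAX = (256 × 4) / 64 = 16 lanes
vl = min(AVL, VLMAX) = min(4, 16) = 4
lane  0: mask-off/keep ⇒ 0x05
lane  1: add(0xaf,0x54) ⇒ 0x103
lane  2: mask-off/keep ⇒ 0x1c
lane  3: mask-off/keep ⇒ 0x6f
lane  4: tail/ones ⇒ 0xffffffffffffffff
lane  5: tail/ones ⇒ 0xffffffffffffffff
lane  6: tail/ones ⇒ 0xffffffffffffffff
lane  7: tail/ones ⇒ 0xffffffffffffffff
lane  8: tail/ones ⇒ 0xffffffffffffffff
lane  9: tail/ones ⇒ 0xffffffffffffffff
lane 10: tail/ones ⇒ 0xffffffffffffffff
lane 11: tail/ones ⇒ 0xffffffffffffffff
lane 12: tail/ones ⇒ 0xffffffffffffffff
lane 13: tail/ones ⇒ 0xffffffffffffffff
lane 14: tail/ones ⇒ 0xffffffffffffffff
lane 15: tail/ones ⇒ 0xffffffffffffffff

vd[3] = 111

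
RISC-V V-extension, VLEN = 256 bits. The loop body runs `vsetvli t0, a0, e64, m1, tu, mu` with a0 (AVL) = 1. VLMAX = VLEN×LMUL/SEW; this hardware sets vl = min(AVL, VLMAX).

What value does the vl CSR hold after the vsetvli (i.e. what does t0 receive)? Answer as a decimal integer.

vl = 1

VLMAX = (256 × 1) / 64 = 4 lanes
vl ← min(1, 4) = 1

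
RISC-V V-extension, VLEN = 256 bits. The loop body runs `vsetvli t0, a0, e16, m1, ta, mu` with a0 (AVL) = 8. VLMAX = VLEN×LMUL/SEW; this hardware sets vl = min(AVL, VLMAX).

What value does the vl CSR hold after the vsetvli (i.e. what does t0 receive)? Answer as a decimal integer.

lanes per group: 256·1/16 = 16
AVL=8 ≤ VLMAX=16, so vl = 8

vl = 8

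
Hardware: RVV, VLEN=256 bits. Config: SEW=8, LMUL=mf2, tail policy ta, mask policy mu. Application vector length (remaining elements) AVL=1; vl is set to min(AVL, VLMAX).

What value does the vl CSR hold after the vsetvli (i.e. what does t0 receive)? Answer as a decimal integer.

VLMAX = VLEN×LMUL/SEW = 256×1/2/8 = 16
vl ← min(1, 16) = 1

vl = 1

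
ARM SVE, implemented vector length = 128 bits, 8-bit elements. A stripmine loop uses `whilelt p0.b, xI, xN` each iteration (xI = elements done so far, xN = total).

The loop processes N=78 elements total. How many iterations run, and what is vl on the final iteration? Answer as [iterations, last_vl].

[iterations, last_vl] = [5, 14]

128-bit reg / 8-bit elem → 16 lanes
N=78: ⌈78/16⌉ = 5 iters; last vl = 78 − 4×16 = 14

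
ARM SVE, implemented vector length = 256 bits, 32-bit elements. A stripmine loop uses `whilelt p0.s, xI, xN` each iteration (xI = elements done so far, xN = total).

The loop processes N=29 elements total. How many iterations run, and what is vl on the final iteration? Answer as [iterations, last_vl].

[iterations, last_vl] = [4, 5]

lane count: 256 div 32 = 8
29 elements at 8/iter → 4 passes, remainder 5 on the last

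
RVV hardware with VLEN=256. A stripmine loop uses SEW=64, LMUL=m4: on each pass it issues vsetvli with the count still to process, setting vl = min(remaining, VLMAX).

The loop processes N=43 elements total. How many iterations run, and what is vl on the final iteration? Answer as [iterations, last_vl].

[iterations, last_vl] = [3, 11]

VLMAX = VLEN×LMUL/SEW = 256×4/64 = 16
N=43: ⌈43/16⌉ = 3 iters; last vl = 43 − 2×16 = 11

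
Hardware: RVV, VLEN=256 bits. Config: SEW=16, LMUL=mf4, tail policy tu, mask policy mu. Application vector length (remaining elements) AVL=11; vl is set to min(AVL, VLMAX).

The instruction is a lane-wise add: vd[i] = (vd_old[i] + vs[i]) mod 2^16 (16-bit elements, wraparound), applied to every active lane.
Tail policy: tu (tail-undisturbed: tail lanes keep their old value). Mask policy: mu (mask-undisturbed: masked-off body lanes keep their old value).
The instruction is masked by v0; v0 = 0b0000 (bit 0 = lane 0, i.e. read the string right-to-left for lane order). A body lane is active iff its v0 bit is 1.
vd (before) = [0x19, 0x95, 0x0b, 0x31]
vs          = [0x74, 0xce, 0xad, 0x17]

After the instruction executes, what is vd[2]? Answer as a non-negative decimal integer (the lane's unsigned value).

vd[2] = 11

lanes per group: 256·1/4/16 = 4
AVL=11 > VLMAX=4, so vl = 4
[0] mask-off/keep = 0x19
[1] mask-off/keep = 0x95
[2] mask-off/keep = 0x0b
[3] mask-off/keep = 0x31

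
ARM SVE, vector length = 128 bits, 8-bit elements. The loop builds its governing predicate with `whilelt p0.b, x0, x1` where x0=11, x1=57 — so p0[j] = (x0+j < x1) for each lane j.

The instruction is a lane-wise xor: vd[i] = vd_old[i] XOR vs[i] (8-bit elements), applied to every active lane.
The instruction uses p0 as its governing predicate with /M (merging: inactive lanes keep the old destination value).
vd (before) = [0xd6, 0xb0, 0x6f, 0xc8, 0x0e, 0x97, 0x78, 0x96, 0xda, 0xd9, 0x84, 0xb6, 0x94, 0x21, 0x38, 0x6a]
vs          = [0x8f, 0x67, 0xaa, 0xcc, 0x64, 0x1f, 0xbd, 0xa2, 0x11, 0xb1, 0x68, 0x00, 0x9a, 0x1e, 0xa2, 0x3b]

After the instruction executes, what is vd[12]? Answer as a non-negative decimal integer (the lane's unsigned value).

vd[12] = 14

register lanes = 128/8 = 16
whilelt: lane j active iff 11+j < 57 → j < 46 → 16 active
vd[0] xor(0xd6,0x8f) -> 0x59
vd[1] xor(0xb0,0x67) -> 0xd7
vd[2] xor(0x6f,0xaa) -> 0xc5
vd[3] xor(0xc8,0xcc) -> 0x04
vd[4] xor(0x0e,0x64) -> 0x6a
vd[5] xor(0x97,0x1f) -> 0x88
vd[6] xor(0x78,0xbd) -> 0xc5
vd[7] xor(0x96,0xa2) -> 0x34
vd[8] xor(0xda,0x11) -> 0xcb
vd[9] xor(0xd9,0xb1) -> 0x68
vd[10] xor(0x84,0x68) -> 0xec
vd[11] xor(0xb6,0x00) -> 0xb6
vd[12] xor(0x94,0x9a) -> 0x0e
vd[13] xor(0x21,0x1e) -> 0x3f
vd[14] xor(0x38,0xa2) -> 0x9a
vd[15] xor(0x6a,0x3b) -> 0x51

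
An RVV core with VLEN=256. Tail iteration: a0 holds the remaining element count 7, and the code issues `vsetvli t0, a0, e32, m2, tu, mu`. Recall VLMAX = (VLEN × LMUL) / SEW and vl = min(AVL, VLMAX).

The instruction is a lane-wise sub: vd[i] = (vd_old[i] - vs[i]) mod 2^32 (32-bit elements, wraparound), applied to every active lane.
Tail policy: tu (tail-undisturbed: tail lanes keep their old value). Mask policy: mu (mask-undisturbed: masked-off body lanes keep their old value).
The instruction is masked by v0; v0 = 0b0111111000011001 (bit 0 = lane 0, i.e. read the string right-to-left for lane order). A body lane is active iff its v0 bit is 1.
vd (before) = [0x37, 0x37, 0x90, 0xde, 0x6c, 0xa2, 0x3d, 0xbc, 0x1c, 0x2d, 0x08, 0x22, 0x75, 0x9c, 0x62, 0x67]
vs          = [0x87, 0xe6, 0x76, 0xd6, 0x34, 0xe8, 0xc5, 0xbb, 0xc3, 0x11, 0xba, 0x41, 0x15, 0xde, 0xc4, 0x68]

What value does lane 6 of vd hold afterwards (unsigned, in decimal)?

VLMAX = (256 × 2) / 32 = 16 lanes
vl = min(AVL, VLMAX) = min(7, 16) = 7
lane  0: sub(0x37,0x87) ⇒ 0xffffffb0
lane  1: mask-off/keep ⇒ 0x37
lane  2: mask-off/keep ⇒ 0x90
lane  3: sub(0xde,0xd6) ⇒ 0x08
lane  4: sub(0x6c,0x34) ⇒ 0x38
lane  5: mask-off/keep ⇒ 0xa2
lane  6: mask-off/keep ⇒ 0x3d
lane  7: tail/keep ⇒ 0xbc
lane  8: tail/keep ⇒ 0x1c
lane  9: tail/keep ⇒ 0x2d
lane 10: tail/keep ⇒ 0x08
lane 11: tail/keep ⇒ 0x22
lane 12: tail/keep ⇒ 0x75
lane 13: tail/keep ⇒ 0x9c
lane 14: tail/keep ⇒ 0x62
lane 15: tail/keep ⇒ 0x67

vd[6] = 61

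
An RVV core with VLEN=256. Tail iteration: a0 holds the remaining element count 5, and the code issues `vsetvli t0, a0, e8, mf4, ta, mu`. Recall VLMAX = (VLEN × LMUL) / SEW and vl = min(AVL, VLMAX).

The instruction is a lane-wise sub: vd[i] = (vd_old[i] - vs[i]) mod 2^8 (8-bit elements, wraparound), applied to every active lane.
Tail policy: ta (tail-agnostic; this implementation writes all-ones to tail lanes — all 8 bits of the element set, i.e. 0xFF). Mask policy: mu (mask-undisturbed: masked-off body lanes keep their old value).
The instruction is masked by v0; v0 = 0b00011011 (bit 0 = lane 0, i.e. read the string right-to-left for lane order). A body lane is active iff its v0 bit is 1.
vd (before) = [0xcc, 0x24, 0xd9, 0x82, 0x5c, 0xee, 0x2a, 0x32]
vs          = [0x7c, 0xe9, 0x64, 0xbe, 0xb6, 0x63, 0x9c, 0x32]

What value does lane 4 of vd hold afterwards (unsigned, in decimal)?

vd[4] = 166

VLMAX = (256 × 1/4) / 8 = 8 lanes
vl ← min(5, 8) = 5
  i=0: sub(0xcc,0x7c) → 80
  i=1: sub(0x24,0xe9) → 59
  i=2: mask-off/keep → 217
  i=3: sub(0x82,0xbe) → 196
  i=4: sub(0x5c,0xb6) → 166
  i=5: tail/ones → 255
  i=6: tail/ones → 255
  i=7: tail/ones → 255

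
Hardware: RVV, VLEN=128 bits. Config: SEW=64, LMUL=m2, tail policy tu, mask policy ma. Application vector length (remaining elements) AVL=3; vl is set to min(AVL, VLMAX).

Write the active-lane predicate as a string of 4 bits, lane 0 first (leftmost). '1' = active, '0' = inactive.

predicate = 1110

VLMAX = (128 × 2) / 64 = 4 lanes
vl = min(AVL, VLMAX) = min(3, 4) = 3
bits (lane 0 leftmost): 1110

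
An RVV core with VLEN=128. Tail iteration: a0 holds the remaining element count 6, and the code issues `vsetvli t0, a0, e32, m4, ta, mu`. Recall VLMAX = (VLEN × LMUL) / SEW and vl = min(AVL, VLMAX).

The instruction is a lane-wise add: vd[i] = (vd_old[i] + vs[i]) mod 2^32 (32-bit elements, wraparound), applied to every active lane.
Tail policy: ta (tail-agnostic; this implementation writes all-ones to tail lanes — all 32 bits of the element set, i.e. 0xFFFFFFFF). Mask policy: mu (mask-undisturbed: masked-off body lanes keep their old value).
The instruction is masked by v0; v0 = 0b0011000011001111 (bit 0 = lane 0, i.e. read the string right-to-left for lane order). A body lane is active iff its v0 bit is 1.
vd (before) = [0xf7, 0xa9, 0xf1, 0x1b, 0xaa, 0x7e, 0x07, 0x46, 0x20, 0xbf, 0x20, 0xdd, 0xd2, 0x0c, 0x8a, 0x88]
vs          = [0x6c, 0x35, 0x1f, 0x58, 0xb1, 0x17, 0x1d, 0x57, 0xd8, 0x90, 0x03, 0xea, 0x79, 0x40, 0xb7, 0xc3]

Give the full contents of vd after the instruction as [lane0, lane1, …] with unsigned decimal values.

VLMAX = (128 × 4) / 32 = 16 lanes
AVL=6 ≤ VLMAX=16, so vl = 6
vd[0] add(0xf7,0x6c) -> 0x163
vd[1] add(0xa9,0x35) -> 0xde
vd[2] add(0xf1,0x1f) -> 0x110
vd[3] add(0x1b,0x58) -> 0x73
vd[4] mask-off/keep -> 0xaa
vd[5] mask-off/keep -> 0x7e
vd[6] tail/ones -> 0xffffffff
vd[7] tail/ones -> 0xffffffff
vd[8] tail/ones -> 0xffffffff
vd[9] tail/ones -> 0xffffffff
vd[10] tail/ones -> 0xffffffff
vd[11] tail/ones -> 0xffffffff
vd[12] tail/ones -> 0xffffffff
vd[13] tail/ones -> 0xffffffff
vd[14] tail/ones -> 0xffffffff
vd[15] tail/ones -> 0xffffffff

vd = [355, 222, 272, 115, 170, 126, 4294967295, 4294967295, 4294967295, 4294967295, 4294967295, 4294967295, 4294967295, 4294967295, 4294967295, 4294967295]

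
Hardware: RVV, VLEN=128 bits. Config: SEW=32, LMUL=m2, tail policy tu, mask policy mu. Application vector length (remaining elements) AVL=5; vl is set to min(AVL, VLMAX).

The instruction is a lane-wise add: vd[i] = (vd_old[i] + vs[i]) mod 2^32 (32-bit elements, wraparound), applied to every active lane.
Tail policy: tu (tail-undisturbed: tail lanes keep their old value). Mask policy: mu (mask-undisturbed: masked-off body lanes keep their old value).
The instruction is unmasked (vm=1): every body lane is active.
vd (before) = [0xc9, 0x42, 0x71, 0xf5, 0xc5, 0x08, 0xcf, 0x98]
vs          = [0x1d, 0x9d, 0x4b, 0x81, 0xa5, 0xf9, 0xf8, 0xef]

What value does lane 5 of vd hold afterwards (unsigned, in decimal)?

lanes per group: 128·2/32 = 8
vl ← min(5, 8) = 5
lane  0: add(0xc9,0x1d) ⇒ 0xe6
lane  1: add(0x42,0x9d) ⇒ 0xdf
lane  2: add(0x71,0x4b) ⇒ 0xbc
lane  3: add(0xf5,0x81) ⇒ 0x176
lane  4: add(0xc5,0xa5) ⇒ 0x16a
lane  5: tail/keep ⇒ 0x08
lane  6: tail/keep ⇒ 0xcf
lane  7: tail/keep ⇒ 0x98

vd[5] = 8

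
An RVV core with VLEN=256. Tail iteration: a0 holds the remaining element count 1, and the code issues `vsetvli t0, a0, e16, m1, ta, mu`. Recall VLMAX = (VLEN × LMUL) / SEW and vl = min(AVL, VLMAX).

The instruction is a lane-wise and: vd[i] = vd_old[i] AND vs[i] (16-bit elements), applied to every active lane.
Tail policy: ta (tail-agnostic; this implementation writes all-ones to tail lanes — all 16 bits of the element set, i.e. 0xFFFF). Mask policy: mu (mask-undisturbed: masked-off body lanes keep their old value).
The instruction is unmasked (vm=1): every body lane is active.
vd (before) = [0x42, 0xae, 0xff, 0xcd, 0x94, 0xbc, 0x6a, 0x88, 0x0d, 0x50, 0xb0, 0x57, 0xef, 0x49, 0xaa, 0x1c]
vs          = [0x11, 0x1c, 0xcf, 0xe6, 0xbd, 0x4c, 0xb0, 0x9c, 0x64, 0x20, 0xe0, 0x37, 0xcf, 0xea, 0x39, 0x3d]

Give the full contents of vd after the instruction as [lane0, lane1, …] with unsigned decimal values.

vd = [0, 65535, 65535, 65535, 65535, 65535, 65535, 65535, 65535, 65535, 65535, 65535, 65535, 65535, 65535, 65535]

VLMAX = (256 × 1) / 16 = 16 lanes
AVL=1 ≤ VLMAX=16, so vl = 1
vd[0] and(0x42,0x11) -> 0x00
vd[1] tail/ones -> 0xffff
vd[2] tail/ones -> 0xffff
vd[3] tail/ones -> 0xffff
vd[4] tail/ones -> 0xffff
vd[5] tail/ones -> 0xffff
vd[6] tail/ones -> 0xffff
vd[7] tail/ones -> 0xffff
vd[8] tail/ones -> 0xffff
vd[9] tail/ones -> 0xffff
vd[10] tail/ones -> 0xffff
vd[11] tail/ones -> 0xffff
vd[12] tail/ones -> 0xffff
vd[13] tail/ones -> 0xffff
vd[14] tail/ones -> 0xffff
vd[15] tail/ones -> 0xffff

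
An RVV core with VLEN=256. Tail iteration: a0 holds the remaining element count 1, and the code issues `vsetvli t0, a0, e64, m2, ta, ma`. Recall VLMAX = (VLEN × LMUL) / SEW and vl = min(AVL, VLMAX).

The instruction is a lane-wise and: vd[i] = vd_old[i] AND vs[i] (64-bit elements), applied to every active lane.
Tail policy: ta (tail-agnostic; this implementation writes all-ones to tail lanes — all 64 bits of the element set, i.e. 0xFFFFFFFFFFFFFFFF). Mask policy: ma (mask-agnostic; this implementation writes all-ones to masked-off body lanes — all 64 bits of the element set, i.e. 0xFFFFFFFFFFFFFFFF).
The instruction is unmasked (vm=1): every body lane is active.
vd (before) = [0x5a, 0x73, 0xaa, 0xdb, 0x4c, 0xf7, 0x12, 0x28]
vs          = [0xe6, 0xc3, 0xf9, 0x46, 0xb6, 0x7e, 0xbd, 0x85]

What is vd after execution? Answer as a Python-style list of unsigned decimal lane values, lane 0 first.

vd = [66, 18446744073709551615, 18446744073709551615, 18446744073709551615, 18446744073709551615, 18446744073709551615, 18446744073709551615, 18446744073709551615]

VLMAX = (256 × 2) / 64 = 8 lanes
vl ← min(1, 8) = 1
lane  0: and(0x5a,0xe6) ⇒ 0x42
lane  1: tail/ones ⇒ 0xffffffffffffffff
lane  2: tail/ones ⇒ 0xffffffffffffffff
lane  3: tail/ones ⇒ 0xffffffffffffffff
lane  4: tail/ones ⇒ 0xffffffffffffffff
lane  5: tail/ones ⇒ 0xffffffffffffffff
lane  6: tail/ones ⇒ 0xffffffffffffffff
lane  7: tail/ones ⇒ 0xffffffffffffffff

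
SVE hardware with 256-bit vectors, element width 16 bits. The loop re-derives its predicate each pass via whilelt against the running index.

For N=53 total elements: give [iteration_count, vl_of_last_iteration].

256-bit reg / 16-bit elem → 16 lanes
53 elements at 16/iter → 4 passes, remainder 5 on the last

[iterations, last_vl] = [4, 5]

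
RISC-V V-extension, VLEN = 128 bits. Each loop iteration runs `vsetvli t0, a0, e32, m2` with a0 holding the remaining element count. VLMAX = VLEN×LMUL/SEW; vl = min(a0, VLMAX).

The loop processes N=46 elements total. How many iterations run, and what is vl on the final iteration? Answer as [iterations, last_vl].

VLMAX = (128 × 2) / 32 = 8 lanes
46 elements at 8/iter → 6 passes, remainder 6 on the last

[iterations, last_vl] = [6, 6]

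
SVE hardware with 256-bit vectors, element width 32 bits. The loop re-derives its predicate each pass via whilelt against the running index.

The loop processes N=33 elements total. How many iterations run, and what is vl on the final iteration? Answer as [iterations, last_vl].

[iterations, last_vl] = [5, 1]

register lanes = 256/32 = 8
iterations = ceil(33/8) = 5; final-pass vl = 1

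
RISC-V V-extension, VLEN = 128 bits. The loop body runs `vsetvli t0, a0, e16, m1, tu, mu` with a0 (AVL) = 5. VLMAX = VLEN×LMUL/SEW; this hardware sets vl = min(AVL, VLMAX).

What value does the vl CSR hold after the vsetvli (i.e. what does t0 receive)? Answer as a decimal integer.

vl = 5

VLMAX = (128 × 1) / 16 = 8 lanes
vl = min(AVL, VLMAX) = min(5, 8) = 5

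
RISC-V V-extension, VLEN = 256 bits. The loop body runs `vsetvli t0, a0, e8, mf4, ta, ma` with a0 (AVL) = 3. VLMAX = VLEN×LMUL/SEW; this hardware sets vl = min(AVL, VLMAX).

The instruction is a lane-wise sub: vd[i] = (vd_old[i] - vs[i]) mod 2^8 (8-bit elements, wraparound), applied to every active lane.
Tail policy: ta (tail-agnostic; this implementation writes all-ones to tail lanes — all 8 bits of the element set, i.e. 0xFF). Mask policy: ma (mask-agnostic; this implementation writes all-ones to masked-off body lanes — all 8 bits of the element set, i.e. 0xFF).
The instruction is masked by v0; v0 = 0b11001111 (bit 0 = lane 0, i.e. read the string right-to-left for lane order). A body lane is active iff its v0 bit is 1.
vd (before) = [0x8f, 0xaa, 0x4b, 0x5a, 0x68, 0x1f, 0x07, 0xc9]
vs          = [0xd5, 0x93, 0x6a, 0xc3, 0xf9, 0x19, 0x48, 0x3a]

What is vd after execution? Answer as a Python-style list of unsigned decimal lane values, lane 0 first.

VLMAX = (256 × 1/4) / 8 = 8 lanes
AVL=3 ≤ VLMAX=8, so vl = 3
lane  0: sub(0x8f,0xd5) ⇒ 0xba
lane  1: sub(0xaa,0x93) ⇒ 0x17
lane  2: sub(0x4b,0x6a) ⇒ 0xe1
lane  3: tail/ones ⇒ 0xff
lane  4: tail/ones ⇒ 0xff
lane  5: tail/ones ⇒ 0xff
lane  6: tail/ones ⇒ 0xff
lane  7: tail/ones ⇒ 0xff

vd = [186, 23, 225, 255, 255, 255, 255, 255]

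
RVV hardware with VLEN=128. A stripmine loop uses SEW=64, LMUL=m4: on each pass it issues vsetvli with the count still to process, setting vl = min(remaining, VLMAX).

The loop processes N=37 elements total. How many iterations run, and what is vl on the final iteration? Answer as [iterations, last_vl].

VLMAX = (128 × 4) / 64 = 8 lanes
N=37: ⌈37/8⌉ = 5 iters; last vl = 37 − 4×8 = 5

[iterations, last_vl] = [5, 5]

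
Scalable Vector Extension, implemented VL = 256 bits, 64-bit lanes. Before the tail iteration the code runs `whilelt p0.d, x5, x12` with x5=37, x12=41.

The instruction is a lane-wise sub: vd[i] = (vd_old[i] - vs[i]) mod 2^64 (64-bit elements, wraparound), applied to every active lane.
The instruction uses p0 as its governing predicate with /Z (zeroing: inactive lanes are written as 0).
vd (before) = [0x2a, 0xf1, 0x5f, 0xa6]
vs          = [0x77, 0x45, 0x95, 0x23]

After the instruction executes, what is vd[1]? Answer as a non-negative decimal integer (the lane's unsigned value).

vd[1] = 172

register lanes = 256/64 = 4
active while 37+j < 41, i.e. j ∈ [0,4) capped at 4 ⇒ 4
vd[0] sub(0x2a,0x77) -> 0xffffffffffffffb3
vd[1] sub(0xf1,0x45) -> 0xac
vd[2] sub(0x5f,0x95) -> 0xffffffffffffffca
vd[3] sub(0xa6,0x23) -> 0x83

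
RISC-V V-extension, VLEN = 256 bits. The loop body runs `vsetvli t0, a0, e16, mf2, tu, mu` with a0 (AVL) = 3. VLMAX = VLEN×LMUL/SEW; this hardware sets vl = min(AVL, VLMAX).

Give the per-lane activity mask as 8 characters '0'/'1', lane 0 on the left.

predicate = 11100000

VLMAX = (256 × 1/2) / 16 = 8 lanes
vl = min(AVL, VLMAX) = min(3, 8) = 3
bits (lane 0 leftmost): 11100000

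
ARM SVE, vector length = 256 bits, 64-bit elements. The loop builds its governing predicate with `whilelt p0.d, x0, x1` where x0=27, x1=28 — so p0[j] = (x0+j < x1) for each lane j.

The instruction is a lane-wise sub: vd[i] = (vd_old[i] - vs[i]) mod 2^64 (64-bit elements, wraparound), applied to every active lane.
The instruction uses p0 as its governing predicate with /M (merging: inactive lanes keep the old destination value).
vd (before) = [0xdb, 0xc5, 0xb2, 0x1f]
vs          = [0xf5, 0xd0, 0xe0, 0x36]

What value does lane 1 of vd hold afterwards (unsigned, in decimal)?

256-bit reg / 64-bit elem → 4 lanes
whilelt: lane j active iff 27+j < 28 → j < 1 → 1 active
lane  0: sub(0xdb,0xf5) ⇒ 0xffffffffffffffe6
lane  1: tail/keep ⇒ 0xc5
lane  2: tail/keep ⇒ 0xb2
lane  3: tail/keep ⇒ 0x1f

vd[1] = 197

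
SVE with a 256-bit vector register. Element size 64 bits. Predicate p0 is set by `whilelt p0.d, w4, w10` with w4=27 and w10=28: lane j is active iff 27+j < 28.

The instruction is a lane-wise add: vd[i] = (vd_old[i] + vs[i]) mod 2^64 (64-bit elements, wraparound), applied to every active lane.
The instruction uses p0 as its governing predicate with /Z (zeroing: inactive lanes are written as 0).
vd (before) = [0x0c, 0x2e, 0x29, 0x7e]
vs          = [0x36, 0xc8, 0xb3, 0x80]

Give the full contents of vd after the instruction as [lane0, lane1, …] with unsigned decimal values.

vd = [66, 0, 0, 0]

lane count: 256 div 64 = 4
p0[j] = (27+j < 28); true for j=0..0 → 1 lanes set
  i=0: add(0x0c,0x36) → 66
  i=1: tail/zero → 0
  i=2: tail/zero → 0
  i=3: tail/zero → 0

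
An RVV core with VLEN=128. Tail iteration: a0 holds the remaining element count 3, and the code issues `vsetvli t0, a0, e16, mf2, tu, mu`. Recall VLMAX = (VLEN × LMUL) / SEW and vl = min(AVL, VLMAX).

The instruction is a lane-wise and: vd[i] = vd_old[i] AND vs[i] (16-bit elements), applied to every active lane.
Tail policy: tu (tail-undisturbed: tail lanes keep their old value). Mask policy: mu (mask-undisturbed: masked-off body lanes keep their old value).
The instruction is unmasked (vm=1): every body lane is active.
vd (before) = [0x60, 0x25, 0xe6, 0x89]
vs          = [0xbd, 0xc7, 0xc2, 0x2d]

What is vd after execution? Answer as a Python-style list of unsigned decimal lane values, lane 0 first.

vd = [32, 5, 194, 137]

VLMAX = VLEN×LMUL/SEW = 128×1/2/16 = 4
vl = min(AVL, VLMAX) = min(3, 4) = 3
vd[0] and(0x60,0xbd) -> 0x20
vd[1] and(0x25,0xc7) -> 0x05
vd[2] and(0xe6,0xc2) -> 0xc2
vd[3] tail/keep -> 0x89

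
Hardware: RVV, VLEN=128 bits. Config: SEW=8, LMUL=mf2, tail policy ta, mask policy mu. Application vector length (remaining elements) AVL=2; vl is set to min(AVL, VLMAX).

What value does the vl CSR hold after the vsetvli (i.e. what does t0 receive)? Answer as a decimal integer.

vl = 2

VLMAX = VLEN×LMUL/SEW = 128×1/2/8 = 8
vl = min(AVL, VLMAX) = min(2, 8) = 2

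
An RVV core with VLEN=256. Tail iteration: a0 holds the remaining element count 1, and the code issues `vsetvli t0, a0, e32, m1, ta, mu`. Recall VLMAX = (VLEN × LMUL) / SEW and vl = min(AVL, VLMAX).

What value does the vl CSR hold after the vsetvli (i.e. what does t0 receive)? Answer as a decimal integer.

vl = 1

VLMAX = (256 × 1) / 32 = 8 lanes
AVL=1 ≤ VLMAX=8, so vl = 1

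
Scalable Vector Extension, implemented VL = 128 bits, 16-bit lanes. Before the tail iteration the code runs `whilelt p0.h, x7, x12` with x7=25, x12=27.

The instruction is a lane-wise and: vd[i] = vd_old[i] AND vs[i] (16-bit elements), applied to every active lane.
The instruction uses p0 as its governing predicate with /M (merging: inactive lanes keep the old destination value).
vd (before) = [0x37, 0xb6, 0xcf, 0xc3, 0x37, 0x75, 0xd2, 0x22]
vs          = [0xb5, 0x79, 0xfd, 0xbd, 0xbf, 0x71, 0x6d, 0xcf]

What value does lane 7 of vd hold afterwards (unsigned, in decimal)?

vd[7] = 34

128-bit reg / 16-bit elem → 8 lanes
whilelt: lane j active iff 25+j < 27 → j < 2 → 2 active
lane  0: and(0x37,0xb5) ⇒ 0x35
lane  1: and(0xb6,0x79) ⇒ 0x30
lane  2: tail/keep ⇒ 0xcf
lane  3: tail/keep ⇒ 0xc3
lane  4: tail/keep ⇒ 0x37
lane  5: tail/keep ⇒ 0x75
lane  6: tail/keep ⇒ 0xd2
lane  7: tail/keep ⇒ 0x22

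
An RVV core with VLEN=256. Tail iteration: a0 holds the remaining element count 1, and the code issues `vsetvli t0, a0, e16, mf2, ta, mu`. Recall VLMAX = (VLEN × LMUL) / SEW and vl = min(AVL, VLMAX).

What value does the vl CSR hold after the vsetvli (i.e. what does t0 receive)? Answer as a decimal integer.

lanes per group: 256·1/2/16 = 8
vl = min(AVL, VLMAX) = min(1, 8) = 1

vl = 1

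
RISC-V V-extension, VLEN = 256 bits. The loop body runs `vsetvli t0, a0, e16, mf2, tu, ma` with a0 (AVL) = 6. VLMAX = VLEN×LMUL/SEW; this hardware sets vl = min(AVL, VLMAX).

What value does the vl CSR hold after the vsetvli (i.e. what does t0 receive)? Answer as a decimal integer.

vl = 6

lanes per group: 256·1/2/16 = 8
vl = min(AVL, VLMAX) = min(6, 8) = 6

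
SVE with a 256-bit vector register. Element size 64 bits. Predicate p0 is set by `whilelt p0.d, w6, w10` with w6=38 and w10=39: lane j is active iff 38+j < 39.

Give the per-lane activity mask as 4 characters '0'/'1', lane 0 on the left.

predicate = 1000

256-bit reg / 64-bit elem → 4 lanes
p0[j] = (38+j < 39); true for j=0..0 → 1 lanes set
bits (lane 0 leftmost): 1000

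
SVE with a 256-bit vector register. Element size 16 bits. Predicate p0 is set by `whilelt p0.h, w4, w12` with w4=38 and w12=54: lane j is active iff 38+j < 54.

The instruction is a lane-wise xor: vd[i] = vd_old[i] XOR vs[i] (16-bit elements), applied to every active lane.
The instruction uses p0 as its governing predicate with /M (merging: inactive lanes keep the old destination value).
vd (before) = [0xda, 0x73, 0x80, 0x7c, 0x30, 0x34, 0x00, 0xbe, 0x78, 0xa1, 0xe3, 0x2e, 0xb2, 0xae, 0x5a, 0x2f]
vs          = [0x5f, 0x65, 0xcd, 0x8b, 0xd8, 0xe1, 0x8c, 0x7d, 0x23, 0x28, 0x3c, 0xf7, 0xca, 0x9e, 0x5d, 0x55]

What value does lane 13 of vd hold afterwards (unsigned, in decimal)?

lane count: 256 div 16 = 16
p0[j] = (38+j < 54); true for j=0..15 → 16 lanes set
  i=0: xor(0xda,0x5f) → 133
  i=1: xor(0x73,0x65) → 22
  i=2: xor(0x80,0xcd) → 77
  i=3: xor(0x7c,0x8b) → 247
  i=4: xor(0x30,0xd8) → 232
  i=5: xor(0x34,0xe1) → 213
  i=6: xor(0x00,0x8c) → 140
  i=7: xor(0xbe,0x7d) → 195
  i=8: xor(0x78,0x23) → 91
  i=9: xor(0xa1,0x28) → 137
  i=10: xor(0xe3,0x3c) → 223
  i=11: xor(0x2e,0xf7) → 217
  i=12: xor(0xb2,0xca) → 120
  i=13: xor(0xae,0x9e) → 48
  i=14: xor(0x5a,0x5d) → 7
  i=15: xor(0x2f,0x55) → 122

vd[13] = 48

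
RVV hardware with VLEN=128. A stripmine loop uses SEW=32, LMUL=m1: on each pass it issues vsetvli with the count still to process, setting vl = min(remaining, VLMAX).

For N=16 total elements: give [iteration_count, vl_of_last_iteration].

VLMAX = (128 × 1) / 32 = 4 lanes
N=16: ⌈16/4⌉ = 4 iters; last vl = 16 − 3×4 = 4

[iterations, last_vl] = [4, 4]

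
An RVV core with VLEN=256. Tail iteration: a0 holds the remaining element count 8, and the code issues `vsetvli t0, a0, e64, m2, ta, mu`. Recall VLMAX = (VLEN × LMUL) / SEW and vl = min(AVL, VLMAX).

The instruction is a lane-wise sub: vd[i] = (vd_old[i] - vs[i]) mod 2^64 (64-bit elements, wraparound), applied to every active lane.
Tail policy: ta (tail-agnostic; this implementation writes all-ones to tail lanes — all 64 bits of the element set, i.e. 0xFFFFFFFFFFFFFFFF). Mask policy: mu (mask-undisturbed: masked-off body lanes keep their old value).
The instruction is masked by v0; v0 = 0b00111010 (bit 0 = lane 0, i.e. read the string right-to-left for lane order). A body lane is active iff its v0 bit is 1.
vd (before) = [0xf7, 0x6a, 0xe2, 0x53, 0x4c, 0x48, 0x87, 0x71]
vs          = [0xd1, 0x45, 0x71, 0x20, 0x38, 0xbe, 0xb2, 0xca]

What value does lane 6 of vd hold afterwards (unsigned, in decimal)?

lanes per group: 256·2/64 = 8
vl = min(AVL, VLMAX) = min(8, 8) = 8
  i=0: mask-off/keep → 247
  i=1: sub(0x6a,0x45) → 37
  i=2: mask-off/keep → 226
  i=3: sub(0x53,0x20) → 51
  i=4: sub(0x4c,0x38) → 20
  i=5: sub(0x48,0xbe) → 18446744073709551498
  i=6: mask-off/keep → 135
  i=7: mask-off/keep → 113

vd[6] = 135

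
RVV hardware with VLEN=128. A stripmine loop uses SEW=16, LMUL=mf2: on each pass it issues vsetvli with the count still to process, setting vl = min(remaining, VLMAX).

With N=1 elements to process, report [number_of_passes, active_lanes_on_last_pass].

[iterations, last_vl] = [1, 1]

VLMAX = (128 × 1/2) / 16 = 4 lanes
iterations = ceil(1/4) = 1; final-pass vl = 1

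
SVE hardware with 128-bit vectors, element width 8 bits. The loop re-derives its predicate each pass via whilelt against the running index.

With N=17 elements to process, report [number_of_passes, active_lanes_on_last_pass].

[iterations, last_vl] = [2, 1]

register lanes = 128/8 = 16
17 elements at 16/iter → 2 passes, remainder 1 on the last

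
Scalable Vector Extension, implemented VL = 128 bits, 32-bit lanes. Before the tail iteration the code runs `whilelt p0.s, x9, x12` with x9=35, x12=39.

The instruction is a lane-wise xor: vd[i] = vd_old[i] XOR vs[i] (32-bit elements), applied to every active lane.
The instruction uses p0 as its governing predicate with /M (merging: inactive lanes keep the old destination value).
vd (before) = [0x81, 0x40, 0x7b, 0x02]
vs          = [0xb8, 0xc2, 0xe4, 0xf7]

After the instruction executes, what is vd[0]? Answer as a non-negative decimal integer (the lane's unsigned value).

vd[0] = 57

128-bit reg / 32-bit elem → 4 lanes
active while 35+j < 39, i.e. j ∈ [0,4) capped at 4 ⇒ 4
  i=0: xor(0x81,0xb8) → 57
  i=1: xor(0x40,0xc2) → 130
  i=2: xor(0x7b,0xe4) → 159
  i=3: xor(0x02,0xf7) → 245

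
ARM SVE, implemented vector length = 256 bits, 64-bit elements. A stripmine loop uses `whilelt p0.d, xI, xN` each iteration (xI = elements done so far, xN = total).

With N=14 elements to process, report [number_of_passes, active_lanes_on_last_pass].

lane count: 256 div 64 = 4
N=14: ⌈14/4⌉ = 4 iters; last vl = 14 − 3×4 = 2

[iterations, last_vl] = [4, 2]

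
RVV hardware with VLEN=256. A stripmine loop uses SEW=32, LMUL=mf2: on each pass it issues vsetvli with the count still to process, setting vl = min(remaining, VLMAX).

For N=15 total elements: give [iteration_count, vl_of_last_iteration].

VLMAX = VLEN×LMUL/SEW = 256×1/2/32 = 4
15 elements at 4/iter → 4 passes, remainder 3 on the last

[iterations, last_vl] = [4, 3]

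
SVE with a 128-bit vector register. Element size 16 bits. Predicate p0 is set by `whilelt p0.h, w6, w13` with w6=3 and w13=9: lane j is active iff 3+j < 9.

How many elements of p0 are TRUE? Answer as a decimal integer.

vl = 6

lane count: 128 div 16 = 8
whilelt: lane j active iff 3+j < 9 → j < 6 → 6 active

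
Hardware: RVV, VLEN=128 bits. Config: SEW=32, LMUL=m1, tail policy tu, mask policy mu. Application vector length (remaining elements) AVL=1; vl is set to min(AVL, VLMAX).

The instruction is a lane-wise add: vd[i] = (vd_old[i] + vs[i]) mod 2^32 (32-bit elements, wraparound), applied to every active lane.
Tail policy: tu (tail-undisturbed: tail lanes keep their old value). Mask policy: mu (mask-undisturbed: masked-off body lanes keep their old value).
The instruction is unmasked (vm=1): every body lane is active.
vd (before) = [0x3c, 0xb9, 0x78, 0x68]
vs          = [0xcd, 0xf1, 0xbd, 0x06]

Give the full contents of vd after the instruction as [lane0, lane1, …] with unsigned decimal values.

vd = [265, 185, 120, 104]

lanes per group: 128·1/32 = 4
vl ← min(1, 4) = 1
vd[0] add(0x3c,0xcd) -> 0x109
vd[1] tail/keep -> 0xb9
vd[2] tail/keep -> 0x78
vd[3] tail/keep -> 0x68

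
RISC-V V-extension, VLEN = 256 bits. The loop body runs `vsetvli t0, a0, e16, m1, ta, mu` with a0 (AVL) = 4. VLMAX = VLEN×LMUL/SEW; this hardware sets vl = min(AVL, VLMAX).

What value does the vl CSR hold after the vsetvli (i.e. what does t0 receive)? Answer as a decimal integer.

VLMAX = (256 × 1) / 16 = 16 lanes
AVL=4 ≤ VLMAX=16, so vl = 4

vl = 4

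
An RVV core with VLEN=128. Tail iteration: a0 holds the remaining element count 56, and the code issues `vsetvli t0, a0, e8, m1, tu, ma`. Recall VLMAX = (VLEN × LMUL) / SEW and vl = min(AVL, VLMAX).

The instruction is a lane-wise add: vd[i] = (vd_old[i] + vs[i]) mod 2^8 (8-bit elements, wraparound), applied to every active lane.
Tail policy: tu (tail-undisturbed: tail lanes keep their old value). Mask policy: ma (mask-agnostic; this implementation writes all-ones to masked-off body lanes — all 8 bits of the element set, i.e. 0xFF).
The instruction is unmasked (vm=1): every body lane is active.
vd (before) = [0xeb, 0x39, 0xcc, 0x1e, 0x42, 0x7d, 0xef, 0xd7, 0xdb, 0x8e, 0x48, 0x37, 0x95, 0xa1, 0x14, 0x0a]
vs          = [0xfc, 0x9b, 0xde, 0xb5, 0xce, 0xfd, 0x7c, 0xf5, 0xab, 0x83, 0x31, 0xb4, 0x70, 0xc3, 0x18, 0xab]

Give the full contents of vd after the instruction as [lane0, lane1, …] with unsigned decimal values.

vd = [231, 212, 170, 211, 16, 122, 107, 204, 134, 17, 121, 235, 5, 100, 44, 181]

VLMAX = (128 × 1) / 8 = 16 lanes
vl ← min(56, 16) = 16
vd[0] add(0xeb,0xfc) -> 0xe7
vd[1] add(0x39,0x9b) -> 0xd4
vd[2] add(0xcc,0xde) -> 0xaa
vd[3] add(0x1e,0xb5) -> 0xd3
vd[4] add(0x42,0xce) -> 0x10
vd[5] add(0x7d,0xfd) -> 0x7a
vd[6] add(0xef,0x7c) -> 0x6b
vd[7] add(0xd7,0xf5) -> 0xcc
vd[8] add(0xdb,0xab) -> 0x86
vd[9] add(0x8e,0x83) -> 0x11
vd[10] add(0x48,0x31) -> 0x79
vd[11] add(0x37,0xb4) -> 0xeb
vd[12] add(0x95,0x70) -> 0x05
vd[13] add(0xa1,0xc3) -> 0x64
vd[14] add(0x14,0x18) -> 0x2c
vd[15] add(0x0a,0xab) -> 0xb5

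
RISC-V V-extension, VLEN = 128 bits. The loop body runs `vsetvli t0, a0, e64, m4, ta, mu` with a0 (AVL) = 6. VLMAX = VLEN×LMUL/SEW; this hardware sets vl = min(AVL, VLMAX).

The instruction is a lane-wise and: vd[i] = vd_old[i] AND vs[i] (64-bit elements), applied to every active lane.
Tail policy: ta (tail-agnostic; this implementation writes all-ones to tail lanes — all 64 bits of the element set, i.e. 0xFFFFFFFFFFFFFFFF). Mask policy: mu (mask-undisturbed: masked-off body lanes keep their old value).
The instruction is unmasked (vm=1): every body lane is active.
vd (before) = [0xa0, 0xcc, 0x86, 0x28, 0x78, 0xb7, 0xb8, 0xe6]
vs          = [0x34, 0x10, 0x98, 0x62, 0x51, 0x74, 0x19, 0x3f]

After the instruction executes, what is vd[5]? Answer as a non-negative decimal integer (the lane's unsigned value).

vd[5] = 52

VLMAX = (128 × 4) / 64 = 8 lanes
vl ← min(6, 8) = 6
[0] and(0xa0,0x34) = 0x20
[1] and(0xcc,0x10) = 0x00
[2] and(0x86,0x98) = 0x80
[3] and(0x28,0x62) = 0x20
[4] and(0x78,0x51) = 0x50
[5] and(0xb7,0x74) = 0x34
[6] tail/ones = 0xffffffffffffffff
[7] tail/ones = 0xffffffffffffffff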